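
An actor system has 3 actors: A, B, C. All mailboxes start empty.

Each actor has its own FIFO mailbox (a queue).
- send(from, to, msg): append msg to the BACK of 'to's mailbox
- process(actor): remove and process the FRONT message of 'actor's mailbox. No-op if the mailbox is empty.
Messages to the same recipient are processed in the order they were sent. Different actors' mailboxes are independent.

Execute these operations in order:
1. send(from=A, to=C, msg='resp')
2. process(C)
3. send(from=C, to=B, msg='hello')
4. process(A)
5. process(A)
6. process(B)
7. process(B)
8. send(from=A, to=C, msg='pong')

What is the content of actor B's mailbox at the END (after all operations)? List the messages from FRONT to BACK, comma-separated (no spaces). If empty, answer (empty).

After 1 (send(from=A, to=C, msg='resp')): A:[] B:[] C:[resp]
After 2 (process(C)): A:[] B:[] C:[]
After 3 (send(from=C, to=B, msg='hello')): A:[] B:[hello] C:[]
After 4 (process(A)): A:[] B:[hello] C:[]
After 5 (process(A)): A:[] B:[hello] C:[]
After 6 (process(B)): A:[] B:[] C:[]
After 7 (process(B)): A:[] B:[] C:[]
After 8 (send(from=A, to=C, msg='pong')): A:[] B:[] C:[pong]

Answer: (empty)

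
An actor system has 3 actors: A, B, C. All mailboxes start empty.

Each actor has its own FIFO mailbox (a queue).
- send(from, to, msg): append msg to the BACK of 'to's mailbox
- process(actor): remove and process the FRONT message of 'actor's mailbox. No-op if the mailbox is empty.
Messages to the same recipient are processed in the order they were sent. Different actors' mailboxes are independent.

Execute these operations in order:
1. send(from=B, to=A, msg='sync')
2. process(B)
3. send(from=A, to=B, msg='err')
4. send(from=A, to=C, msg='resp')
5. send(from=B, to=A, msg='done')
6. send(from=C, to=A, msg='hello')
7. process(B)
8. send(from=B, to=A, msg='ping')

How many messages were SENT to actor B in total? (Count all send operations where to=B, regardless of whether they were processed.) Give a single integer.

Answer: 1

Derivation:
After 1 (send(from=B, to=A, msg='sync')): A:[sync] B:[] C:[]
After 2 (process(B)): A:[sync] B:[] C:[]
After 3 (send(from=A, to=B, msg='err')): A:[sync] B:[err] C:[]
After 4 (send(from=A, to=C, msg='resp')): A:[sync] B:[err] C:[resp]
After 5 (send(from=B, to=A, msg='done')): A:[sync,done] B:[err] C:[resp]
After 6 (send(from=C, to=A, msg='hello')): A:[sync,done,hello] B:[err] C:[resp]
After 7 (process(B)): A:[sync,done,hello] B:[] C:[resp]
After 8 (send(from=B, to=A, msg='ping')): A:[sync,done,hello,ping] B:[] C:[resp]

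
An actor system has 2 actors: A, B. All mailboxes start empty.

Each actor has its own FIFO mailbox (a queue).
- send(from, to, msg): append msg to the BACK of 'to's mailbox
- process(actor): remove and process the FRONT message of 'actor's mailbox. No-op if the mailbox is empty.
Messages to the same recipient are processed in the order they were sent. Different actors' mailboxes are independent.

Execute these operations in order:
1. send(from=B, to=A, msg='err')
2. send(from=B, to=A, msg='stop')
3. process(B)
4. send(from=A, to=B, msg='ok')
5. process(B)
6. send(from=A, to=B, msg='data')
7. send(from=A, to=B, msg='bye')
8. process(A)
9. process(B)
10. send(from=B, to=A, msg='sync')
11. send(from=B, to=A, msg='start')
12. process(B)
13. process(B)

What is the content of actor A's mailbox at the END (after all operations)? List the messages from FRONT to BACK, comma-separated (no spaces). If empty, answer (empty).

Answer: stop,sync,start

Derivation:
After 1 (send(from=B, to=A, msg='err')): A:[err] B:[]
After 2 (send(from=B, to=A, msg='stop')): A:[err,stop] B:[]
After 3 (process(B)): A:[err,stop] B:[]
After 4 (send(from=A, to=B, msg='ok')): A:[err,stop] B:[ok]
After 5 (process(B)): A:[err,stop] B:[]
After 6 (send(from=A, to=B, msg='data')): A:[err,stop] B:[data]
After 7 (send(from=A, to=B, msg='bye')): A:[err,stop] B:[data,bye]
After 8 (process(A)): A:[stop] B:[data,bye]
After 9 (process(B)): A:[stop] B:[bye]
After 10 (send(from=B, to=A, msg='sync')): A:[stop,sync] B:[bye]
After 11 (send(from=B, to=A, msg='start')): A:[stop,sync,start] B:[bye]
After 12 (process(B)): A:[stop,sync,start] B:[]
After 13 (process(B)): A:[stop,sync,start] B:[]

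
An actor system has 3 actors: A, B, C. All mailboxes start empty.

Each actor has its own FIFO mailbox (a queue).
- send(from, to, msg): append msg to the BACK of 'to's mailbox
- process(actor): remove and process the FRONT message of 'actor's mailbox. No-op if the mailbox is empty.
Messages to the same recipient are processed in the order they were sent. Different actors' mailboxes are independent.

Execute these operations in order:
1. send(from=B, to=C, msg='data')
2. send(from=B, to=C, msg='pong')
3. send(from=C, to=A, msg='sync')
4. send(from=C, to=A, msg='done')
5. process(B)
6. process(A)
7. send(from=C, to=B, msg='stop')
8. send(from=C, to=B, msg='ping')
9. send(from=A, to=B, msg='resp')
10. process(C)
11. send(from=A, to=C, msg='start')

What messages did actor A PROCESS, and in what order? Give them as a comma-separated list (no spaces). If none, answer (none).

After 1 (send(from=B, to=C, msg='data')): A:[] B:[] C:[data]
After 2 (send(from=B, to=C, msg='pong')): A:[] B:[] C:[data,pong]
After 3 (send(from=C, to=A, msg='sync')): A:[sync] B:[] C:[data,pong]
After 4 (send(from=C, to=A, msg='done')): A:[sync,done] B:[] C:[data,pong]
After 5 (process(B)): A:[sync,done] B:[] C:[data,pong]
After 6 (process(A)): A:[done] B:[] C:[data,pong]
After 7 (send(from=C, to=B, msg='stop')): A:[done] B:[stop] C:[data,pong]
After 8 (send(from=C, to=B, msg='ping')): A:[done] B:[stop,ping] C:[data,pong]
After 9 (send(from=A, to=B, msg='resp')): A:[done] B:[stop,ping,resp] C:[data,pong]
After 10 (process(C)): A:[done] B:[stop,ping,resp] C:[pong]
After 11 (send(from=A, to=C, msg='start')): A:[done] B:[stop,ping,resp] C:[pong,start]

Answer: sync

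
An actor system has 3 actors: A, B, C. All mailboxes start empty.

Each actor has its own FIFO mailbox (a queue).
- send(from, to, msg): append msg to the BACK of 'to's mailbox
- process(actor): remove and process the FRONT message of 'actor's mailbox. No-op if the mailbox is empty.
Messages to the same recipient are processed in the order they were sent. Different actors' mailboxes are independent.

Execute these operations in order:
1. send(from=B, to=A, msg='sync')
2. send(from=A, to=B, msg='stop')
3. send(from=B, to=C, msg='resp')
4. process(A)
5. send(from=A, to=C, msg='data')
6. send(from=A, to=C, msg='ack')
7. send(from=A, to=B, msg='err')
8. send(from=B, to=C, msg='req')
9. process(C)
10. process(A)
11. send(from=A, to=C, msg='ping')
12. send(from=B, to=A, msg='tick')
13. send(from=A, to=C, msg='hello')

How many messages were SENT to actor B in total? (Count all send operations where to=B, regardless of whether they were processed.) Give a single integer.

Answer: 2

Derivation:
After 1 (send(from=B, to=A, msg='sync')): A:[sync] B:[] C:[]
After 2 (send(from=A, to=B, msg='stop')): A:[sync] B:[stop] C:[]
After 3 (send(from=B, to=C, msg='resp')): A:[sync] B:[stop] C:[resp]
After 4 (process(A)): A:[] B:[stop] C:[resp]
After 5 (send(from=A, to=C, msg='data')): A:[] B:[stop] C:[resp,data]
After 6 (send(from=A, to=C, msg='ack')): A:[] B:[stop] C:[resp,data,ack]
After 7 (send(from=A, to=B, msg='err')): A:[] B:[stop,err] C:[resp,data,ack]
After 8 (send(from=B, to=C, msg='req')): A:[] B:[stop,err] C:[resp,data,ack,req]
After 9 (process(C)): A:[] B:[stop,err] C:[data,ack,req]
After 10 (process(A)): A:[] B:[stop,err] C:[data,ack,req]
After 11 (send(from=A, to=C, msg='ping')): A:[] B:[stop,err] C:[data,ack,req,ping]
After 12 (send(from=B, to=A, msg='tick')): A:[tick] B:[stop,err] C:[data,ack,req,ping]
After 13 (send(from=A, to=C, msg='hello')): A:[tick] B:[stop,err] C:[data,ack,req,ping,hello]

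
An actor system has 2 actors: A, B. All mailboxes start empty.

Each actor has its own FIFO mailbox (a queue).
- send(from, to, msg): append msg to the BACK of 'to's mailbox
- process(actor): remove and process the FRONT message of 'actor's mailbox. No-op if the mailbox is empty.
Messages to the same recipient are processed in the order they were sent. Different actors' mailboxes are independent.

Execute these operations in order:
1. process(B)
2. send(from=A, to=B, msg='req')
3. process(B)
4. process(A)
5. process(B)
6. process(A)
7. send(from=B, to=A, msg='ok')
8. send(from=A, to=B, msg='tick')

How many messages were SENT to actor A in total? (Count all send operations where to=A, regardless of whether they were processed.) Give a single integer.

After 1 (process(B)): A:[] B:[]
After 2 (send(from=A, to=B, msg='req')): A:[] B:[req]
After 3 (process(B)): A:[] B:[]
After 4 (process(A)): A:[] B:[]
After 5 (process(B)): A:[] B:[]
After 6 (process(A)): A:[] B:[]
After 7 (send(from=B, to=A, msg='ok')): A:[ok] B:[]
After 8 (send(from=A, to=B, msg='tick')): A:[ok] B:[tick]

Answer: 1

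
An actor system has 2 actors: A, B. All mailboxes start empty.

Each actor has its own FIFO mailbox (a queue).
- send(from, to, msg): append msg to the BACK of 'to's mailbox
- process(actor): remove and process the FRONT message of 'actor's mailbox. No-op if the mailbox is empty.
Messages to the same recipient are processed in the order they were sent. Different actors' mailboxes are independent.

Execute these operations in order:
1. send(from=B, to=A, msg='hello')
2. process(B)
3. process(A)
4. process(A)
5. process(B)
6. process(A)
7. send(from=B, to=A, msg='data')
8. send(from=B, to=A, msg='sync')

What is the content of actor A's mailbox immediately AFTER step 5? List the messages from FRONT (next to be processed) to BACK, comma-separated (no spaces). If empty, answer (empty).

After 1 (send(from=B, to=A, msg='hello')): A:[hello] B:[]
After 2 (process(B)): A:[hello] B:[]
After 3 (process(A)): A:[] B:[]
After 4 (process(A)): A:[] B:[]
After 5 (process(B)): A:[] B:[]

(empty)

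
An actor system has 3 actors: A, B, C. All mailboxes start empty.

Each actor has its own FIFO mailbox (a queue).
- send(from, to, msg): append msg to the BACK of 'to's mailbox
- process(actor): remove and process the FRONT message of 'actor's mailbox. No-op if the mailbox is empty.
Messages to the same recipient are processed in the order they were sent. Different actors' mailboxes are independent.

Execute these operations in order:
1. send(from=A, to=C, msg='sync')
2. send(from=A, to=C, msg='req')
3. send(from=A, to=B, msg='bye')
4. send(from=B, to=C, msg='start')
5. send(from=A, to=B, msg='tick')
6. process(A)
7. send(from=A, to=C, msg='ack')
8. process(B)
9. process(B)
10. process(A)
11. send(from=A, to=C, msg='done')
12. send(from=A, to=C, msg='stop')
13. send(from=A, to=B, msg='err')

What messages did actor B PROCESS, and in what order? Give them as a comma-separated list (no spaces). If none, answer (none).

Answer: bye,tick

Derivation:
After 1 (send(from=A, to=C, msg='sync')): A:[] B:[] C:[sync]
After 2 (send(from=A, to=C, msg='req')): A:[] B:[] C:[sync,req]
After 3 (send(from=A, to=B, msg='bye')): A:[] B:[bye] C:[sync,req]
After 4 (send(from=B, to=C, msg='start')): A:[] B:[bye] C:[sync,req,start]
After 5 (send(from=A, to=B, msg='tick')): A:[] B:[bye,tick] C:[sync,req,start]
After 6 (process(A)): A:[] B:[bye,tick] C:[sync,req,start]
After 7 (send(from=A, to=C, msg='ack')): A:[] B:[bye,tick] C:[sync,req,start,ack]
After 8 (process(B)): A:[] B:[tick] C:[sync,req,start,ack]
After 9 (process(B)): A:[] B:[] C:[sync,req,start,ack]
After 10 (process(A)): A:[] B:[] C:[sync,req,start,ack]
After 11 (send(from=A, to=C, msg='done')): A:[] B:[] C:[sync,req,start,ack,done]
After 12 (send(from=A, to=C, msg='stop')): A:[] B:[] C:[sync,req,start,ack,done,stop]
After 13 (send(from=A, to=B, msg='err')): A:[] B:[err] C:[sync,req,start,ack,done,stop]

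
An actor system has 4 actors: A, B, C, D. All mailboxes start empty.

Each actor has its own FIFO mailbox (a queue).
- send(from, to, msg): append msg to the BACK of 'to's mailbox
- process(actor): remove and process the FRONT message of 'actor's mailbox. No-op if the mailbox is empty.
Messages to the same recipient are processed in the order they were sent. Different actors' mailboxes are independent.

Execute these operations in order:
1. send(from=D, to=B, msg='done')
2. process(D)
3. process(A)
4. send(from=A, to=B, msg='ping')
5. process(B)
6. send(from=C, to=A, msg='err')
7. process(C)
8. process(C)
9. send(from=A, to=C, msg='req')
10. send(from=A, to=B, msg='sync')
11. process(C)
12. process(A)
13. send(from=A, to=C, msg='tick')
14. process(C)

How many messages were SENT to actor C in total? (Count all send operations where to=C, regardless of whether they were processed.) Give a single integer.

After 1 (send(from=D, to=B, msg='done')): A:[] B:[done] C:[] D:[]
After 2 (process(D)): A:[] B:[done] C:[] D:[]
After 3 (process(A)): A:[] B:[done] C:[] D:[]
After 4 (send(from=A, to=B, msg='ping')): A:[] B:[done,ping] C:[] D:[]
After 5 (process(B)): A:[] B:[ping] C:[] D:[]
After 6 (send(from=C, to=A, msg='err')): A:[err] B:[ping] C:[] D:[]
After 7 (process(C)): A:[err] B:[ping] C:[] D:[]
After 8 (process(C)): A:[err] B:[ping] C:[] D:[]
After 9 (send(from=A, to=C, msg='req')): A:[err] B:[ping] C:[req] D:[]
After 10 (send(from=A, to=B, msg='sync')): A:[err] B:[ping,sync] C:[req] D:[]
After 11 (process(C)): A:[err] B:[ping,sync] C:[] D:[]
After 12 (process(A)): A:[] B:[ping,sync] C:[] D:[]
After 13 (send(from=A, to=C, msg='tick')): A:[] B:[ping,sync] C:[tick] D:[]
After 14 (process(C)): A:[] B:[ping,sync] C:[] D:[]

Answer: 2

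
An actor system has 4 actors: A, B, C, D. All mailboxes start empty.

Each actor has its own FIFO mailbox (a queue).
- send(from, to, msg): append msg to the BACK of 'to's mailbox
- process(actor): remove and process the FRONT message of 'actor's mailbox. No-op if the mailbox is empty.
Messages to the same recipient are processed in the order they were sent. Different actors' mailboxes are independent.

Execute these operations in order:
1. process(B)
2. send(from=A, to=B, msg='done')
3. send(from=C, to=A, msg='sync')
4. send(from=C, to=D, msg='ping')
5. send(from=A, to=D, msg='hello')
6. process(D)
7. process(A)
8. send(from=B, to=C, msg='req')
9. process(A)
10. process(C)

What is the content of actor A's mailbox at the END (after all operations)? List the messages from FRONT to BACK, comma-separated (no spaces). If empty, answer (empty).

After 1 (process(B)): A:[] B:[] C:[] D:[]
After 2 (send(from=A, to=B, msg='done')): A:[] B:[done] C:[] D:[]
After 3 (send(from=C, to=A, msg='sync')): A:[sync] B:[done] C:[] D:[]
After 4 (send(from=C, to=D, msg='ping')): A:[sync] B:[done] C:[] D:[ping]
After 5 (send(from=A, to=D, msg='hello')): A:[sync] B:[done] C:[] D:[ping,hello]
After 6 (process(D)): A:[sync] B:[done] C:[] D:[hello]
After 7 (process(A)): A:[] B:[done] C:[] D:[hello]
After 8 (send(from=B, to=C, msg='req')): A:[] B:[done] C:[req] D:[hello]
After 9 (process(A)): A:[] B:[done] C:[req] D:[hello]
After 10 (process(C)): A:[] B:[done] C:[] D:[hello]

Answer: (empty)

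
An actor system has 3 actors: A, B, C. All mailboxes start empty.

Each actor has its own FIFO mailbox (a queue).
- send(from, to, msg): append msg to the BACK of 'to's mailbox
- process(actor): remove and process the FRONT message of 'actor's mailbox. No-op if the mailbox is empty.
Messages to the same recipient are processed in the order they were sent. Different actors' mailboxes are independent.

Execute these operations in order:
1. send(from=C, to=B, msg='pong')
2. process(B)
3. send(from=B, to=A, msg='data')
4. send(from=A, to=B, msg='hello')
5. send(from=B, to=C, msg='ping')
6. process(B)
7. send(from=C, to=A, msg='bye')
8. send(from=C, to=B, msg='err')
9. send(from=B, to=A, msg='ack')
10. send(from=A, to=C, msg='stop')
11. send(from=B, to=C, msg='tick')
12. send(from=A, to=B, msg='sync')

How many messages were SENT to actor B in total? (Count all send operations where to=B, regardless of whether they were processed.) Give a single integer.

After 1 (send(from=C, to=B, msg='pong')): A:[] B:[pong] C:[]
After 2 (process(B)): A:[] B:[] C:[]
After 3 (send(from=B, to=A, msg='data')): A:[data] B:[] C:[]
After 4 (send(from=A, to=B, msg='hello')): A:[data] B:[hello] C:[]
After 5 (send(from=B, to=C, msg='ping')): A:[data] B:[hello] C:[ping]
After 6 (process(B)): A:[data] B:[] C:[ping]
After 7 (send(from=C, to=A, msg='bye')): A:[data,bye] B:[] C:[ping]
After 8 (send(from=C, to=B, msg='err')): A:[data,bye] B:[err] C:[ping]
After 9 (send(from=B, to=A, msg='ack')): A:[data,bye,ack] B:[err] C:[ping]
After 10 (send(from=A, to=C, msg='stop')): A:[data,bye,ack] B:[err] C:[ping,stop]
After 11 (send(from=B, to=C, msg='tick')): A:[data,bye,ack] B:[err] C:[ping,stop,tick]
After 12 (send(from=A, to=B, msg='sync')): A:[data,bye,ack] B:[err,sync] C:[ping,stop,tick]

Answer: 4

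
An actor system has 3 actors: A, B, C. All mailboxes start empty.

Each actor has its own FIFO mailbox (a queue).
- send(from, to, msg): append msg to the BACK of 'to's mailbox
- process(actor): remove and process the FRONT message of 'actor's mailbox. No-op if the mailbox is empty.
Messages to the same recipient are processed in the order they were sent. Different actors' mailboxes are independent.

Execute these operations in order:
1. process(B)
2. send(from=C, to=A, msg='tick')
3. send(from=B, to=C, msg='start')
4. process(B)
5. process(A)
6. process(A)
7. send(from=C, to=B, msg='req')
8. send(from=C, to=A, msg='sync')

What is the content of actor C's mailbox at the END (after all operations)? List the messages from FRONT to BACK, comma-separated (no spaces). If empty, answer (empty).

Answer: start

Derivation:
After 1 (process(B)): A:[] B:[] C:[]
After 2 (send(from=C, to=A, msg='tick')): A:[tick] B:[] C:[]
After 3 (send(from=B, to=C, msg='start')): A:[tick] B:[] C:[start]
After 4 (process(B)): A:[tick] B:[] C:[start]
After 5 (process(A)): A:[] B:[] C:[start]
After 6 (process(A)): A:[] B:[] C:[start]
After 7 (send(from=C, to=B, msg='req')): A:[] B:[req] C:[start]
After 8 (send(from=C, to=A, msg='sync')): A:[sync] B:[req] C:[start]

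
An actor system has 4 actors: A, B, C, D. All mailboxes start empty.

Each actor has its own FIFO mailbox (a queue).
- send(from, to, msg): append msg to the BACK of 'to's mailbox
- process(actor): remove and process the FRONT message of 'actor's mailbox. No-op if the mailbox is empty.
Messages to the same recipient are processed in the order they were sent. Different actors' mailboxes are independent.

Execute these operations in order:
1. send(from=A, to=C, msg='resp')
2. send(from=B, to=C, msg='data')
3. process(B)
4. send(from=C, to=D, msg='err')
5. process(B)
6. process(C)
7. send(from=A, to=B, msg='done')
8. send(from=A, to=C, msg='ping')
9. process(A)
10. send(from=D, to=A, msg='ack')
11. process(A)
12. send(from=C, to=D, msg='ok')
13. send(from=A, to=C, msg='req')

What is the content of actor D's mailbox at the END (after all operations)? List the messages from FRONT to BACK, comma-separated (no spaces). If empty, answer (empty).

After 1 (send(from=A, to=C, msg='resp')): A:[] B:[] C:[resp] D:[]
After 2 (send(from=B, to=C, msg='data')): A:[] B:[] C:[resp,data] D:[]
After 3 (process(B)): A:[] B:[] C:[resp,data] D:[]
After 4 (send(from=C, to=D, msg='err')): A:[] B:[] C:[resp,data] D:[err]
After 5 (process(B)): A:[] B:[] C:[resp,data] D:[err]
After 6 (process(C)): A:[] B:[] C:[data] D:[err]
After 7 (send(from=A, to=B, msg='done')): A:[] B:[done] C:[data] D:[err]
After 8 (send(from=A, to=C, msg='ping')): A:[] B:[done] C:[data,ping] D:[err]
After 9 (process(A)): A:[] B:[done] C:[data,ping] D:[err]
After 10 (send(from=D, to=A, msg='ack')): A:[ack] B:[done] C:[data,ping] D:[err]
After 11 (process(A)): A:[] B:[done] C:[data,ping] D:[err]
After 12 (send(from=C, to=D, msg='ok')): A:[] B:[done] C:[data,ping] D:[err,ok]
After 13 (send(from=A, to=C, msg='req')): A:[] B:[done] C:[data,ping,req] D:[err,ok]

Answer: err,ok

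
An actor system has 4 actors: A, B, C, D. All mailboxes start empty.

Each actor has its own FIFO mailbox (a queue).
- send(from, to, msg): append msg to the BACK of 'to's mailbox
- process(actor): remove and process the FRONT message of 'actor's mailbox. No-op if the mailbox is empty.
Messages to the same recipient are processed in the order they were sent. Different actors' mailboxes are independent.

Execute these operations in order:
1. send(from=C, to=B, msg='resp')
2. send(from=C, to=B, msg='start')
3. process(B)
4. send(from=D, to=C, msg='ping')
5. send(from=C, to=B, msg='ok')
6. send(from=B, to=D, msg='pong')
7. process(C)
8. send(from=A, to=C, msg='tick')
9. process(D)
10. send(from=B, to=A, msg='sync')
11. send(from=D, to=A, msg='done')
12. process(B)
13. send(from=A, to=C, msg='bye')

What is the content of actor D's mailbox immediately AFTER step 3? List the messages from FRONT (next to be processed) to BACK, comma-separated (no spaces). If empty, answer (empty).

After 1 (send(from=C, to=B, msg='resp')): A:[] B:[resp] C:[] D:[]
After 2 (send(from=C, to=B, msg='start')): A:[] B:[resp,start] C:[] D:[]
After 3 (process(B)): A:[] B:[start] C:[] D:[]

(empty)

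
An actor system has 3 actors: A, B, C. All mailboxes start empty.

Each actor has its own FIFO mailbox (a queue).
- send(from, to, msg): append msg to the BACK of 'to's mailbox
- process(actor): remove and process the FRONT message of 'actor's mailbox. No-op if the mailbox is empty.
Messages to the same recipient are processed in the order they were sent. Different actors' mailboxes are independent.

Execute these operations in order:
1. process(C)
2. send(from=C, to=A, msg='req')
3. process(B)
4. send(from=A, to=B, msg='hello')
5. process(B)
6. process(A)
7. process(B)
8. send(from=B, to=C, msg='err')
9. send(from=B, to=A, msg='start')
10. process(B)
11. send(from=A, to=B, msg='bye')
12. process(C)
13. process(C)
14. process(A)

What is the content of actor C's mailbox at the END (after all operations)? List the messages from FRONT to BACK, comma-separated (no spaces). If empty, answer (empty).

Answer: (empty)

Derivation:
After 1 (process(C)): A:[] B:[] C:[]
After 2 (send(from=C, to=A, msg='req')): A:[req] B:[] C:[]
After 3 (process(B)): A:[req] B:[] C:[]
After 4 (send(from=A, to=B, msg='hello')): A:[req] B:[hello] C:[]
After 5 (process(B)): A:[req] B:[] C:[]
After 6 (process(A)): A:[] B:[] C:[]
After 7 (process(B)): A:[] B:[] C:[]
After 8 (send(from=B, to=C, msg='err')): A:[] B:[] C:[err]
After 9 (send(from=B, to=A, msg='start')): A:[start] B:[] C:[err]
After 10 (process(B)): A:[start] B:[] C:[err]
After 11 (send(from=A, to=B, msg='bye')): A:[start] B:[bye] C:[err]
After 12 (process(C)): A:[start] B:[bye] C:[]
After 13 (process(C)): A:[start] B:[bye] C:[]
After 14 (process(A)): A:[] B:[bye] C:[]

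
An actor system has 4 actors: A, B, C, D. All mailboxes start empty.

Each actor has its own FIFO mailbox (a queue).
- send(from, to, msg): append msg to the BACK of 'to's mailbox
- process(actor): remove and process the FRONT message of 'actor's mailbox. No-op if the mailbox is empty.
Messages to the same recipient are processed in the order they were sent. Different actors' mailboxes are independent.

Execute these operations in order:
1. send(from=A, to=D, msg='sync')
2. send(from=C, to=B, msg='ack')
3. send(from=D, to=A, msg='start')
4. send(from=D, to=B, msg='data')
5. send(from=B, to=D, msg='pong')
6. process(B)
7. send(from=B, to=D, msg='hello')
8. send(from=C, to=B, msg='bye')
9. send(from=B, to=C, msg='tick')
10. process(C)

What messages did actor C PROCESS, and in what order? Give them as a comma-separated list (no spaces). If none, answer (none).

Answer: tick

Derivation:
After 1 (send(from=A, to=D, msg='sync')): A:[] B:[] C:[] D:[sync]
After 2 (send(from=C, to=B, msg='ack')): A:[] B:[ack] C:[] D:[sync]
After 3 (send(from=D, to=A, msg='start')): A:[start] B:[ack] C:[] D:[sync]
After 4 (send(from=D, to=B, msg='data')): A:[start] B:[ack,data] C:[] D:[sync]
After 5 (send(from=B, to=D, msg='pong')): A:[start] B:[ack,data] C:[] D:[sync,pong]
After 6 (process(B)): A:[start] B:[data] C:[] D:[sync,pong]
After 7 (send(from=B, to=D, msg='hello')): A:[start] B:[data] C:[] D:[sync,pong,hello]
After 8 (send(from=C, to=B, msg='bye')): A:[start] B:[data,bye] C:[] D:[sync,pong,hello]
After 9 (send(from=B, to=C, msg='tick')): A:[start] B:[data,bye] C:[tick] D:[sync,pong,hello]
After 10 (process(C)): A:[start] B:[data,bye] C:[] D:[sync,pong,hello]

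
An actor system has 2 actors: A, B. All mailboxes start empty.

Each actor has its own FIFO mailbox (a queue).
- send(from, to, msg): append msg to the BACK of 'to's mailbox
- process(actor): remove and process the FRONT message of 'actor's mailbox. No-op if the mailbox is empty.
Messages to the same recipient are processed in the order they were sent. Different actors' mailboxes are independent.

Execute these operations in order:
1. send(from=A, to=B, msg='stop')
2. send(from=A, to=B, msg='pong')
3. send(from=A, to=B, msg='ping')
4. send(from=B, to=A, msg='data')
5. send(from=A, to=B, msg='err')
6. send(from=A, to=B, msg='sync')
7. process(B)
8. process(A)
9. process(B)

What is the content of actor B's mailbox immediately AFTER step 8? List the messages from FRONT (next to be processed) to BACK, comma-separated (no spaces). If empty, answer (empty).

After 1 (send(from=A, to=B, msg='stop')): A:[] B:[stop]
After 2 (send(from=A, to=B, msg='pong')): A:[] B:[stop,pong]
After 3 (send(from=A, to=B, msg='ping')): A:[] B:[stop,pong,ping]
After 4 (send(from=B, to=A, msg='data')): A:[data] B:[stop,pong,ping]
After 5 (send(from=A, to=B, msg='err')): A:[data] B:[stop,pong,ping,err]
After 6 (send(from=A, to=B, msg='sync')): A:[data] B:[stop,pong,ping,err,sync]
After 7 (process(B)): A:[data] B:[pong,ping,err,sync]
After 8 (process(A)): A:[] B:[pong,ping,err,sync]

pong,ping,err,sync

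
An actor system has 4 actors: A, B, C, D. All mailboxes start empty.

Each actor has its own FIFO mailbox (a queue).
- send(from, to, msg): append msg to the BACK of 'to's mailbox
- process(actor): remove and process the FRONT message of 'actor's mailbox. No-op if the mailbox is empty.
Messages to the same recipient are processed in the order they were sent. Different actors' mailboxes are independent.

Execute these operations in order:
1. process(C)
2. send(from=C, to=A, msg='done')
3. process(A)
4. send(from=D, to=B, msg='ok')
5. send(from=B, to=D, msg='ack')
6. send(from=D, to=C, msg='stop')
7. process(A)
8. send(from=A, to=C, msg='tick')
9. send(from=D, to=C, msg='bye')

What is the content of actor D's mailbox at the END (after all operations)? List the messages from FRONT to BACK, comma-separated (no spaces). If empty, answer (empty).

Answer: ack

Derivation:
After 1 (process(C)): A:[] B:[] C:[] D:[]
After 2 (send(from=C, to=A, msg='done')): A:[done] B:[] C:[] D:[]
After 3 (process(A)): A:[] B:[] C:[] D:[]
After 4 (send(from=D, to=B, msg='ok')): A:[] B:[ok] C:[] D:[]
After 5 (send(from=B, to=D, msg='ack')): A:[] B:[ok] C:[] D:[ack]
After 6 (send(from=D, to=C, msg='stop')): A:[] B:[ok] C:[stop] D:[ack]
After 7 (process(A)): A:[] B:[ok] C:[stop] D:[ack]
After 8 (send(from=A, to=C, msg='tick')): A:[] B:[ok] C:[stop,tick] D:[ack]
After 9 (send(from=D, to=C, msg='bye')): A:[] B:[ok] C:[stop,tick,bye] D:[ack]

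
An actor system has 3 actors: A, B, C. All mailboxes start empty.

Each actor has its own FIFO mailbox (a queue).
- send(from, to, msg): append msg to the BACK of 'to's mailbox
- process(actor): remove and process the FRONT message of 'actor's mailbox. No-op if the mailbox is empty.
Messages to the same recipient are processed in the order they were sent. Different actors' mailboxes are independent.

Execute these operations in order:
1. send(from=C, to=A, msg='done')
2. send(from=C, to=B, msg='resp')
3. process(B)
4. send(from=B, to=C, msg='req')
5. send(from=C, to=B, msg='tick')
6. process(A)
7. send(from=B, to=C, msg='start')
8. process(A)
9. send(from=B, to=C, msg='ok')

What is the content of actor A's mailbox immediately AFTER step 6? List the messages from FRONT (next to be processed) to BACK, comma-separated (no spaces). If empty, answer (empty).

After 1 (send(from=C, to=A, msg='done')): A:[done] B:[] C:[]
After 2 (send(from=C, to=B, msg='resp')): A:[done] B:[resp] C:[]
After 3 (process(B)): A:[done] B:[] C:[]
After 4 (send(from=B, to=C, msg='req')): A:[done] B:[] C:[req]
After 5 (send(from=C, to=B, msg='tick')): A:[done] B:[tick] C:[req]
After 6 (process(A)): A:[] B:[tick] C:[req]

(empty)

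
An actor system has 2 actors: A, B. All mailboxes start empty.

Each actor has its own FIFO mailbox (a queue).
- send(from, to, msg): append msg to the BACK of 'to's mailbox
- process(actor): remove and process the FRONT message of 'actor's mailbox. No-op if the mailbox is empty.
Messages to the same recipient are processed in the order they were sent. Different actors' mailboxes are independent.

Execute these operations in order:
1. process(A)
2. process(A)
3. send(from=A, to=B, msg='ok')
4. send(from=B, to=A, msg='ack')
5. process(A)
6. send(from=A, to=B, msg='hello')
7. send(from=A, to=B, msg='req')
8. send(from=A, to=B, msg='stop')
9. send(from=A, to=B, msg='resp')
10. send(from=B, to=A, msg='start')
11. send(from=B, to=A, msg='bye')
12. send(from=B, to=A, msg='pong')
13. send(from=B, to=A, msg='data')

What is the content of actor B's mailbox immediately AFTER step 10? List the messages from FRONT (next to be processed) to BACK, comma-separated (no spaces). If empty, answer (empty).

After 1 (process(A)): A:[] B:[]
After 2 (process(A)): A:[] B:[]
After 3 (send(from=A, to=B, msg='ok')): A:[] B:[ok]
After 4 (send(from=B, to=A, msg='ack')): A:[ack] B:[ok]
After 5 (process(A)): A:[] B:[ok]
After 6 (send(from=A, to=B, msg='hello')): A:[] B:[ok,hello]
After 7 (send(from=A, to=B, msg='req')): A:[] B:[ok,hello,req]
After 8 (send(from=A, to=B, msg='stop')): A:[] B:[ok,hello,req,stop]
After 9 (send(from=A, to=B, msg='resp')): A:[] B:[ok,hello,req,stop,resp]
After 10 (send(from=B, to=A, msg='start')): A:[start] B:[ok,hello,req,stop,resp]

ok,hello,req,stop,resp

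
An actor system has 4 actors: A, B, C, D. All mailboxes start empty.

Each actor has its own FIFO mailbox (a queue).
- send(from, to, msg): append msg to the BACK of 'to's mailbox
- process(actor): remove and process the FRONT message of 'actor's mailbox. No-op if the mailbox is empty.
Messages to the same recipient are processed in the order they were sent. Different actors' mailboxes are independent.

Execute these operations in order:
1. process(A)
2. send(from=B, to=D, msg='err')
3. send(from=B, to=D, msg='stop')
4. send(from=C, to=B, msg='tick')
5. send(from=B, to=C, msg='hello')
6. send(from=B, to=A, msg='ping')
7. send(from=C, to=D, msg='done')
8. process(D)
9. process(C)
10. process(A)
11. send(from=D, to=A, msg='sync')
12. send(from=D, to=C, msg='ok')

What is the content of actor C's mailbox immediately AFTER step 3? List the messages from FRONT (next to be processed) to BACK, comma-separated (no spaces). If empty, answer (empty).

After 1 (process(A)): A:[] B:[] C:[] D:[]
After 2 (send(from=B, to=D, msg='err')): A:[] B:[] C:[] D:[err]
After 3 (send(from=B, to=D, msg='stop')): A:[] B:[] C:[] D:[err,stop]

(empty)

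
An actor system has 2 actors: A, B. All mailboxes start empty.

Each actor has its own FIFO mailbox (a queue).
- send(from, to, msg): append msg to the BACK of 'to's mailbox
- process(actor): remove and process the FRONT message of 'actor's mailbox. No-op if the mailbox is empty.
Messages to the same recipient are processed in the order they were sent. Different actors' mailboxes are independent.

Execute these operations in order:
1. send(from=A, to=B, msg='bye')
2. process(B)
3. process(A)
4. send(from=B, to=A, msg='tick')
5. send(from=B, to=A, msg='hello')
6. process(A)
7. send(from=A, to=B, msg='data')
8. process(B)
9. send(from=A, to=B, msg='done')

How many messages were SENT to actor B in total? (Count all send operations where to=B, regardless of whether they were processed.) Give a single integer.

Answer: 3

Derivation:
After 1 (send(from=A, to=B, msg='bye')): A:[] B:[bye]
After 2 (process(B)): A:[] B:[]
After 3 (process(A)): A:[] B:[]
After 4 (send(from=B, to=A, msg='tick')): A:[tick] B:[]
After 5 (send(from=B, to=A, msg='hello')): A:[tick,hello] B:[]
After 6 (process(A)): A:[hello] B:[]
After 7 (send(from=A, to=B, msg='data')): A:[hello] B:[data]
After 8 (process(B)): A:[hello] B:[]
After 9 (send(from=A, to=B, msg='done')): A:[hello] B:[done]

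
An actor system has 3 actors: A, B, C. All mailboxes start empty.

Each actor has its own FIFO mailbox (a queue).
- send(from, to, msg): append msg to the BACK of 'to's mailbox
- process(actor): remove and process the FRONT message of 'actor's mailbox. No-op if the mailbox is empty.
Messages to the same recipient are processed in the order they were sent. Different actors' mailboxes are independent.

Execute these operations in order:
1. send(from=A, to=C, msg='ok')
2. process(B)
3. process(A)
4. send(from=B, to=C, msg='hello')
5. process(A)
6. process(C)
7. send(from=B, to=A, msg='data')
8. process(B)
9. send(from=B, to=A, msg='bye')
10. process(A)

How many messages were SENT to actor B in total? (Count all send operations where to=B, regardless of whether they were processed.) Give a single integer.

Answer: 0

Derivation:
After 1 (send(from=A, to=C, msg='ok')): A:[] B:[] C:[ok]
After 2 (process(B)): A:[] B:[] C:[ok]
After 3 (process(A)): A:[] B:[] C:[ok]
After 4 (send(from=B, to=C, msg='hello')): A:[] B:[] C:[ok,hello]
After 5 (process(A)): A:[] B:[] C:[ok,hello]
After 6 (process(C)): A:[] B:[] C:[hello]
After 7 (send(from=B, to=A, msg='data')): A:[data] B:[] C:[hello]
After 8 (process(B)): A:[data] B:[] C:[hello]
After 9 (send(from=B, to=A, msg='bye')): A:[data,bye] B:[] C:[hello]
After 10 (process(A)): A:[bye] B:[] C:[hello]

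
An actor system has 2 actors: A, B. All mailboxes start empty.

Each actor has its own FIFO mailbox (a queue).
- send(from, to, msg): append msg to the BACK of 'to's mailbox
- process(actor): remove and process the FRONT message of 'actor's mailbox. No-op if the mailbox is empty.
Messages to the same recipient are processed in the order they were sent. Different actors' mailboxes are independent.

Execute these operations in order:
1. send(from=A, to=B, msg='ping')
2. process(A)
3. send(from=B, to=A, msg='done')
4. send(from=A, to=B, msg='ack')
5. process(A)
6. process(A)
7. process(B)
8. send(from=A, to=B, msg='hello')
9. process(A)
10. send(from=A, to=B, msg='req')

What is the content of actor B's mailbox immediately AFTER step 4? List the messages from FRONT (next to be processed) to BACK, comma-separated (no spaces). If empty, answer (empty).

After 1 (send(from=A, to=B, msg='ping')): A:[] B:[ping]
After 2 (process(A)): A:[] B:[ping]
After 3 (send(from=B, to=A, msg='done')): A:[done] B:[ping]
After 4 (send(from=A, to=B, msg='ack')): A:[done] B:[ping,ack]

ping,ack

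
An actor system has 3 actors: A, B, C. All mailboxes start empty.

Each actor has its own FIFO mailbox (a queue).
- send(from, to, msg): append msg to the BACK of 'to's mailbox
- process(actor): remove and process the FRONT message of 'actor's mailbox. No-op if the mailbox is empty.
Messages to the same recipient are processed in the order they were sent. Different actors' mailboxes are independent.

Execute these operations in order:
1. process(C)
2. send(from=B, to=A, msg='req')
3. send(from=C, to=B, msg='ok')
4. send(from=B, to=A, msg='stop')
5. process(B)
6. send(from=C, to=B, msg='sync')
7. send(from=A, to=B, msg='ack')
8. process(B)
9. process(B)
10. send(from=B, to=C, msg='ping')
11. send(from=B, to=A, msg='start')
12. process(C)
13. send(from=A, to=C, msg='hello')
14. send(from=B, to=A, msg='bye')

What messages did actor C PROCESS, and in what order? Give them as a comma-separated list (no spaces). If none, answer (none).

Answer: ping

Derivation:
After 1 (process(C)): A:[] B:[] C:[]
After 2 (send(from=B, to=A, msg='req')): A:[req] B:[] C:[]
After 3 (send(from=C, to=B, msg='ok')): A:[req] B:[ok] C:[]
After 4 (send(from=B, to=A, msg='stop')): A:[req,stop] B:[ok] C:[]
After 5 (process(B)): A:[req,stop] B:[] C:[]
After 6 (send(from=C, to=B, msg='sync')): A:[req,stop] B:[sync] C:[]
After 7 (send(from=A, to=B, msg='ack')): A:[req,stop] B:[sync,ack] C:[]
After 8 (process(B)): A:[req,stop] B:[ack] C:[]
After 9 (process(B)): A:[req,stop] B:[] C:[]
After 10 (send(from=B, to=C, msg='ping')): A:[req,stop] B:[] C:[ping]
After 11 (send(from=B, to=A, msg='start')): A:[req,stop,start] B:[] C:[ping]
After 12 (process(C)): A:[req,stop,start] B:[] C:[]
After 13 (send(from=A, to=C, msg='hello')): A:[req,stop,start] B:[] C:[hello]
After 14 (send(from=B, to=A, msg='bye')): A:[req,stop,start,bye] B:[] C:[hello]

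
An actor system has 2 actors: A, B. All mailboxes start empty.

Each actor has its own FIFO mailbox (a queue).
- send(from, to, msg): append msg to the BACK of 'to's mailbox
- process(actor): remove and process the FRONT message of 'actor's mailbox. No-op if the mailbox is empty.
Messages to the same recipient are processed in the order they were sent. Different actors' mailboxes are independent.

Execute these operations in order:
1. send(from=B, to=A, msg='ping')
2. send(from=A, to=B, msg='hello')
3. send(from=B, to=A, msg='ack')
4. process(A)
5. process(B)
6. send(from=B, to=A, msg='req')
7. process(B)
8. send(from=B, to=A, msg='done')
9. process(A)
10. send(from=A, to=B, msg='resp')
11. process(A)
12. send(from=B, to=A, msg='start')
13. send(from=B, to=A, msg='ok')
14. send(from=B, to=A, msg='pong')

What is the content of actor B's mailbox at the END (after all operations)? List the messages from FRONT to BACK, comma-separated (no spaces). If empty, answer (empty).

After 1 (send(from=B, to=A, msg='ping')): A:[ping] B:[]
After 2 (send(from=A, to=B, msg='hello')): A:[ping] B:[hello]
After 3 (send(from=B, to=A, msg='ack')): A:[ping,ack] B:[hello]
After 4 (process(A)): A:[ack] B:[hello]
After 5 (process(B)): A:[ack] B:[]
After 6 (send(from=B, to=A, msg='req')): A:[ack,req] B:[]
After 7 (process(B)): A:[ack,req] B:[]
After 8 (send(from=B, to=A, msg='done')): A:[ack,req,done] B:[]
After 9 (process(A)): A:[req,done] B:[]
After 10 (send(from=A, to=B, msg='resp')): A:[req,done] B:[resp]
After 11 (process(A)): A:[done] B:[resp]
After 12 (send(from=B, to=A, msg='start')): A:[done,start] B:[resp]
After 13 (send(from=B, to=A, msg='ok')): A:[done,start,ok] B:[resp]
After 14 (send(from=B, to=A, msg='pong')): A:[done,start,ok,pong] B:[resp]

Answer: resp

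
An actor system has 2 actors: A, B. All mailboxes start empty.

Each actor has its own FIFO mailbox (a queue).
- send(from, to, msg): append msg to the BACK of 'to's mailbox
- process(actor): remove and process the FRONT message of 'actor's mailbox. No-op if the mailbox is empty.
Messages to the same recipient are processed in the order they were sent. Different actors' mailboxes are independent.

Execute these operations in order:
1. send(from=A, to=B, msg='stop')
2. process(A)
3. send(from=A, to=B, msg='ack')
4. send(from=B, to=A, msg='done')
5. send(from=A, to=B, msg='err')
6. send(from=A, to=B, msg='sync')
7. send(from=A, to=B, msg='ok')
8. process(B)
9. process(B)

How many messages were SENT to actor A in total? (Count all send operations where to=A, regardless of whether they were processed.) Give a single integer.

After 1 (send(from=A, to=B, msg='stop')): A:[] B:[stop]
After 2 (process(A)): A:[] B:[stop]
After 3 (send(from=A, to=B, msg='ack')): A:[] B:[stop,ack]
After 4 (send(from=B, to=A, msg='done')): A:[done] B:[stop,ack]
After 5 (send(from=A, to=B, msg='err')): A:[done] B:[stop,ack,err]
After 6 (send(from=A, to=B, msg='sync')): A:[done] B:[stop,ack,err,sync]
After 7 (send(from=A, to=B, msg='ok')): A:[done] B:[stop,ack,err,sync,ok]
After 8 (process(B)): A:[done] B:[ack,err,sync,ok]
After 9 (process(B)): A:[done] B:[err,sync,ok]

Answer: 1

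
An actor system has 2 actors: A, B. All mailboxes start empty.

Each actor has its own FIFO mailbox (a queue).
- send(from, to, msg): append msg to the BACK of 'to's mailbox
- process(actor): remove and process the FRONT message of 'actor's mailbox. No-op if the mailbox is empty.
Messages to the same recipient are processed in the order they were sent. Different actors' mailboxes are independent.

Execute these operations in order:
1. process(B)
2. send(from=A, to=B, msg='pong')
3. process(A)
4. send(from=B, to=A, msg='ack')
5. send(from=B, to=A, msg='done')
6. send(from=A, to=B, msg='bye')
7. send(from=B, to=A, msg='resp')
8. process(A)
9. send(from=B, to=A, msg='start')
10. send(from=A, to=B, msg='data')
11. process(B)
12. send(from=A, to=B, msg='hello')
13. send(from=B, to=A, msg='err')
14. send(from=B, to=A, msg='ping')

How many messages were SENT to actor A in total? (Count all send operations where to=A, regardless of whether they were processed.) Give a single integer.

After 1 (process(B)): A:[] B:[]
After 2 (send(from=A, to=B, msg='pong')): A:[] B:[pong]
After 3 (process(A)): A:[] B:[pong]
After 4 (send(from=B, to=A, msg='ack')): A:[ack] B:[pong]
After 5 (send(from=B, to=A, msg='done')): A:[ack,done] B:[pong]
After 6 (send(from=A, to=B, msg='bye')): A:[ack,done] B:[pong,bye]
After 7 (send(from=B, to=A, msg='resp')): A:[ack,done,resp] B:[pong,bye]
After 8 (process(A)): A:[done,resp] B:[pong,bye]
After 9 (send(from=B, to=A, msg='start')): A:[done,resp,start] B:[pong,bye]
After 10 (send(from=A, to=B, msg='data')): A:[done,resp,start] B:[pong,bye,data]
After 11 (process(B)): A:[done,resp,start] B:[bye,data]
After 12 (send(from=A, to=B, msg='hello')): A:[done,resp,start] B:[bye,data,hello]
After 13 (send(from=B, to=A, msg='err')): A:[done,resp,start,err] B:[bye,data,hello]
After 14 (send(from=B, to=A, msg='ping')): A:[done,resp,start,err,ping] B:[bye,data,hello]

Answer: 6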